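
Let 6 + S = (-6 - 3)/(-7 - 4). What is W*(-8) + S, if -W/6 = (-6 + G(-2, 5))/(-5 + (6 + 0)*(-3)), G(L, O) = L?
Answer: 2913/253 ≈ 11.514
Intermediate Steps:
W = -48/23 (W = -6*(-6 - 2)/(-5 + (6 + 0)*(-3)) = -(-48)/(-5 + 6*(-3)) = -(-48)/(-5 - 18) = -(-48)/(-23) = -(-48)*(-1)/23 = -6*8/23 = -48/23 ≈ -2.0870)
S = -57/11 (S = -6 + (-6 - 3)/(-7 - 4) = -6 - 9/(-11) = -6 - 9*(-1/11) = -6 + 9/11 = -57/11 ≈ -5.1818)
W*(-8) + S = -48/23*(-8) - 57/11 = 384/23 - 57/11 = 2913/253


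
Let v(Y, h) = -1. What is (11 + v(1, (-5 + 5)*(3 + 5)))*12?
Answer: 120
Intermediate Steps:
(11 + v(1, (-5 + 5)*(3 + 5)))*12 = (11 - 1)*12 = 10*12 = 120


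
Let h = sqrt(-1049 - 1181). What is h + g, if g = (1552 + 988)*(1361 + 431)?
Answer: 4551680 + I*sqrt(2230) ≈ 4.5517e+6 + 47.223*I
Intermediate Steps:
h = I*sqrt(2230) (h = sqrt(-2230) = I*sqrt(2230) ≈ 47.223*I)
g = 4551680 (g = 2540*1792 = 4551680)
h + g = I*sqrt(2230) + 4551680 = 4551680 + I*sqrt(2230)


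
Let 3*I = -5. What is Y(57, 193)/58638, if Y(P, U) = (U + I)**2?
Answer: 164738/263871 ≈ 0.62431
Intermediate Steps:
I = -5/3 (I = (1/3)*(-5) = -5/3 ≈ -1.6667)
Y(P, U) = (-5/3 + U)**2 (Y(P, U) = (U - 5/3)**2 = (-5/3 + U)**2)
Y(57, 193)/58638 = ((-5 + 3*193)**2/9)/58638 = ((-5 + 579)**2/9)*(1/58638) = ((1/9)*574**2)*(1/58638) = ((1/9)*329476)*(1/58638) = (329476/9)*(1/58638) = 164738/263871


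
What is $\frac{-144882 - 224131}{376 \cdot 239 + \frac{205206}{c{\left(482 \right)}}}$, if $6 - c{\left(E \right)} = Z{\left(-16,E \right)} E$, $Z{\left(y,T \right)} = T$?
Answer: $- \frac{42864181067}{10438409773} \approx -4.1064$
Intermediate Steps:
$c{\left(E \right)} = 6 - E^{2}$ ($c{\left(E \right)} = 6 - E E = 6 - E^{2}$)
$\frac{-144882 - 224131}{376 \cdot 239 + \frac{205206}{c{\left(482 \right)}}} = \frac{-144882 - 224131}{376 \cdot 239 + \frac{205206}{6 - 482^{2}}} = - \frac{369013}{89864 + \frac{205206}{6 - 232324}} = - \frac{369013}{89864 + \frac{205206}{-232318}} = - \frac{369013}{89864 + 205206 \left(- \frac{1}{232318}\right)} = - \frac{369013}{89864 - \frac{102603}{116159}} = - \frac{369013}{\frac{10438409773}{116159}} = \left(-369013\right) \frac{116159}{10438409773} = - \frac{42864181067}{10438409773}$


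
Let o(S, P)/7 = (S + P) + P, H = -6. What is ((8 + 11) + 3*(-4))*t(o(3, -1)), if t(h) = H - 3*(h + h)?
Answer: -336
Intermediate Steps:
o(S, P) = 7*S + 14*P (o(S, P) = 7*((S + P) + P) = 7*((P + S) + P) = 7*(S + 2*P) = 7*S + 14*P)
t(h) = -6 - 6*h (t(h) = -6 - 3*(h + h) = -6 - 6*h)
((8 + 11) + 3*(-4))*t(o(3, -1)) = ((8 + 11) + 3*(-4))*(-6 - 6*(7*3 + 14*(-1))) = (19 - 12)*(-6 - 6*(21 - 14)) = 7*(-6 - 6*7) = 7*(-6 - 42) = 7*(-48) = -336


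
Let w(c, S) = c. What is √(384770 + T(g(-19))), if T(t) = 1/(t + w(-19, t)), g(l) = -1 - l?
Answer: √384769 ≈ 620.30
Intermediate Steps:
T(t) = 1/(-19 + t) (T(t) = 1/(t - 19) = 1/(-19 + t))
√(384770 + T(g(-19))) = √(384770 + 1/(-19 + (-1 - 1*(-19)))) = √(384770 + 1/(-19 + (-1 + 19))) = √(384770 + 1/(-19 + 18)) = √(384770 + 1/(-1)) = √(384770 - 1) = √384769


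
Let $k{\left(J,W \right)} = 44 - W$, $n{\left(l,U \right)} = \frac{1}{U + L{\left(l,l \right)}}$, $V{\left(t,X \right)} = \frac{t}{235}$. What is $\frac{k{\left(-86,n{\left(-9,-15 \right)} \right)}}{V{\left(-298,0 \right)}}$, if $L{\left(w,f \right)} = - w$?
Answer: $- \frac{62275}{1788} \approx -34.829$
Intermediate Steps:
$V{\left(t,X \right)} = \frac{t}{235}$ ($V{\left(t,X \right)} = t \frac{1}{235} = \frac{t}{235}$)
$n{\left(l,U \right)} = \frac{1}{U - l}$
$\frac{k{\left(-86,n{\left(-9,-15 \right)} \right)}}{V{\left(-298,0 \right)}} = \frac{44 - \frac{1}{-15 - -9}}{\frac{1}{235} \left(-298\right)} = \frac{44 - \frac{1}{-15 + 9}}{- \frac{298}{235}} = \left(44 - \frac{1}{-6}\right) \left(- \frac{235}{298}\right) = \left(44 - - \frac{1}{6}\right) \left(- \frac{235}{298}\right) = \left(44 + \frac{1}{6}\right) \left(- \frac{235}{298}\right) = \frac{265}{6} \left(- \frac{235}{298}\right) = - \frac{62275}{1788}$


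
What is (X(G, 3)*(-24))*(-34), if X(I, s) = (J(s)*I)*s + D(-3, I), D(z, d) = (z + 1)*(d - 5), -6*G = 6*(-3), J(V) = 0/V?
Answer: 3264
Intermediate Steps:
J(V) = 0
G = 3 (G = -(-3) = -⅙*(-18) = 3)
D(z, d) = (1 + z)*(-5 + d)
X(I, s) = 10 - 2*I (X(I, s) = (0*I)*s + (-5 + I - 5*(-3) + I*(-3)) = 0*s + (-5 + I + 15 - 3*I) = 0 + (10 - 2*I) = 10 - 2*I)
(X(G, 3)*(-24))*(-34) = ((10 - 2*3)*(-24))*(-34) = ((10 - 6)*(-24))*(-34) = (4*(-24))*(-34) = -96*(-34) = 3264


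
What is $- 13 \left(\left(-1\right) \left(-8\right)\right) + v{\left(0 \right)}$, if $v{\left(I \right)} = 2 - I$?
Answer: $-102$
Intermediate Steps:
$- 13 \left(\left(-1\right) \left(-8\right)\right) + v{\left(0 \right)} = - 13 \left(\left(-1\right) \left(-8\right)\right) + \left(2 - 0\right) = \left(-13\right) 8 + \left(2 + 0\right) = -104 + 2 = -102$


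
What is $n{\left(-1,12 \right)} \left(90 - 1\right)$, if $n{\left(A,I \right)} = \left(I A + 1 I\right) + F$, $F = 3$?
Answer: $267$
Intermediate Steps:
$n{\left(A,I \right)} = 3 + I + A I$ ($n{\left(A,I \right)} = \left(I A + 1 I\right) + 3 = \left(A I + I\right) + 3 = \left(I + A I\right) + 3 = 3 + I + A I$)
$n{\left(-1,12 \right)} \left(90 - 1\right) = \left(3 + 12 - 12\right) \left(90 - 1\right) = \left(3 + 12 - 12\right) 89 = 3 \cdot 89 = 267$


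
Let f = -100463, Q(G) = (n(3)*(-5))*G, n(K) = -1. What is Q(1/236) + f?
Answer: -23709263/236 ≈ -1.0046e+5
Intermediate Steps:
Q(G) = 5*G (Q(G) = (-1*(-5))*G = 5*G)
Q(1/236) + f = 5/236 - 100463 = -23709263/236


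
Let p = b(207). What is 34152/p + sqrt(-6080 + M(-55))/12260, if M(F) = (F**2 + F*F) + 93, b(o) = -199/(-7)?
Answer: 239064/199 + 3*sqrt(7)/12260 ≈ 1201.3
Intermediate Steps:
b(o) = 199/7 (b(o) = -199*(-1/7) = 199/7)
p = 199/7 ≈ 28.429
M(F) = 93 + 2*F**2 (M(F) = (F**2 + F**2) + 93 = 2*F**2 + 93 = 93 + 2*F**2)
34152/p + sqrt(-6080 + M(-55))/12260 = 34152/(199/7) + sqrt(-6080 + (93 + 2*(-55)**2))/12260 = 34152*(7/199) + sqrt(-6080 + (93 + 2*3025))*(1/12260) = 239064/199 + sqrt(-6080 + (93 + 6050))*(1/12260) = 239064/199 + sqrt(-6080 + 6143)*(1/12260) = 239064/199 + sqrt(63)*(1/12260) = 239064/199 + (3*sqrt(7))*(1/12260) = 239064/199 + 3*sqrt(7)/12260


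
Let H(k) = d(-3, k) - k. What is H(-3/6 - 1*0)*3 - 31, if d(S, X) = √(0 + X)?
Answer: -59/2 + 3*I*√2/2 ≈ -29.5 + 2.1213*I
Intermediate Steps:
d(S, X) = √X
H(k) = √k - k
H(-3/6 - 1*0)*3 - 31 = (√(-3/6 - 1*0) - (-3/6 - 1*0))*3 - 31 = (√(-3*⅙ + 0) - (-3*⅙ + 0))*3 - 31 = (√(-½ + 0) - (-½ + 0))*3 - 31 = (√(-½) - 1*(-½))*3 - 31 = (I*√2/2 + ½)*3 - 31 = (½ + I*√2/2)*3 - 31 = (3/2 + 3*I*√2/2) - 31 = -59/2 + 3*I*√2/2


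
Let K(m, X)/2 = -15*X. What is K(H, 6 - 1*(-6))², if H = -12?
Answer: 129600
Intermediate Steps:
K(m, X) = -30*X (K(m, X) = 2*(-15*X) = -30*X)
K(H, 6 - 1*(-6))² = (-30*(6 - 1*(-6)))² = (-30*(6 + 6))² = (-30*12)² = (-360)² = 129600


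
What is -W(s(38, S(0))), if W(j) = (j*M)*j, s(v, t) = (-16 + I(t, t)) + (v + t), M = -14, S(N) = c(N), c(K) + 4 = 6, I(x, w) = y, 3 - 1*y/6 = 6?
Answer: 504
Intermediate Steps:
y = -18 (y = 18 - 6*6 = 18 - 36 = -18)
I(x, w) = -18
c(K) = 2 (c(K) = -4 + 6 = 2)
S(N) = 2
s(v, t) = -34 + t + v (s(v, t) = (-16 - 18) + (v + t) = -34 + (t + v) = -34 + t + v)
W(j) = -14*j**2 (W(j) = (j*(-14))*j = (-14*j)*j = -14*j**2)
-W(s(38, S(0))) = -(-14)*(-34 + 2 + 38)**2 = -(-14)*6**2 = -(-14)*36 = -1*(-504) = 504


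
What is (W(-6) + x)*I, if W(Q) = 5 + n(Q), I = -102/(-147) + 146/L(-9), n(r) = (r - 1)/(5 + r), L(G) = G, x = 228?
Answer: -547840/147 ≈ -3726.8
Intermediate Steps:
n(r) = (-1 + r)/(5 + r)
I = -6848/441 (I = -102/(-147) + 146/(-9) = -102*(-1/147) + 146*(-⅑) = 34/49 - 146/9 = -6848/441 ≈ -15.528)
W(Q) = 5 + (-1 + Q)/(5 + Q)
(W(-6) + x)*I = (6*(4 - 6)/(5 - 6) + 228)*(-6848/441) = (6*(-2)/(-1) + 228)*(-6848/441) = (6*(-1)*(-2) + 228)*(-6848/441) = (12 + 228)*(-6848/441) = 240*(-6848/441) = -547840/147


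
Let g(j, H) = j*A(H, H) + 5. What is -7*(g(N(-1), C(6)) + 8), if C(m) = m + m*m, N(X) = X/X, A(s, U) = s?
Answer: -385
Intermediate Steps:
N(X) = 1
C(m) = m + m²
g(j, H) = 5 + H*j (g(j, H) = j*H + 5 = H*j + 5 = 5 + H*j)
-7*(g(N(-1), C(6)) + 8) = -7*((5 + (6*(1 + 6))*1) + 8) = -7*((5 + (6*7)*1) + 8) = -7*((5 + 42*1) + 8) = -7*((5 + 42) + 8) = -7*(47 + 8) = -7*55 = -385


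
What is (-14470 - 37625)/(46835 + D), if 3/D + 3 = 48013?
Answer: -2501080950/2248548353 ≈ -1.1123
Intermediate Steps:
D = 3/48010 (D = 3/(-3 + 48013) = 3/48010 ≈ 6.2487e-5)
(-14470 - 37625)/(46835 + D) = (-14470 - 37625)/(46835 + 3/48010) = -52095/2248548353/48010 = -52095*48010/2248548353 = -2501080950/2248548353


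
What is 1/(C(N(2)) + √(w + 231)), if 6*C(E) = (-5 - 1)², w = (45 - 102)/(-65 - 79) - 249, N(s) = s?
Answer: 288/2573 - 52*I*√15/2573 ≈ 0.11193 - 0.078272*I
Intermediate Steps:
w = -11933/48 (w = -57/(-144) - 249 = -57*(-1/144) - 249 = 19/48 - 249 = -11933/48 ≈ -248.60)
C(E) = 6 (C(E) = (-5 - 1)²/6 = (⅙)*(-6)² = (⅙)*36 = 6)
1/(C(N(2)) + √(w + 231)) = 1/(6 + √(-11933/48 + 231)) = 1/(6 + √(-845/48)) = 1/(6 + 13*I*√15/12)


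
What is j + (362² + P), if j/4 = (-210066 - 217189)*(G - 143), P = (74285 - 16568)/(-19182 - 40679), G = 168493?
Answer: -17222810996769833/59861 ≈ -2.8771e+11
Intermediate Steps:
P = -57717/59861 (P = 57717/(-59861) = 57717*(-1/59861) = -57717/59861 ≈ -0.96418)
j = -287713517000 (j = 4*((-210066 - 217189)*(168493 - 143)) = 4*(-427255*168350) = 4*(-71928379250) = -287713517000)
j + (362² + P) = -287713517000 + (362² - 57717/59861) = -287713517000 + (131044 - 57717/59861) = -287713517000 + 7844367167/59861 = -17222810996769833/59861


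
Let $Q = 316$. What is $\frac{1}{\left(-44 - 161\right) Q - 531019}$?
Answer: $- \frac{1}{595799} \approx -1.6784 \cdot 10^{-6}$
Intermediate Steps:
$\frac{1}{\left(-44 - 161\right) Q - 531019} = \frac{1}{\left(-44 - 161\right) 316 - 531019} = \frac{1}{\left(-205\right) 316 - 531019} = \frac{1}{-64780 - 531019} = \frac{1}{-595799} = - \frac{1}{595799}$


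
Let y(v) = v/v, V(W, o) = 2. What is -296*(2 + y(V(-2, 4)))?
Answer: -888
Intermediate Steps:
y(v) = 1
-296*(2 + y(V(-2, 4))) = -296*(2 + 1) = -296*3 = -888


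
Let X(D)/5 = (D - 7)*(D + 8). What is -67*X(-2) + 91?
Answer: 18181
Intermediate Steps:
X(D) = 5*(-7 + D)*(8 + D) (X(D) = 5*((D - 7)*(D + 8)) = 5*((-7 + D)*(8 + D)) = 5*(-7 + D)*(8 + D))
-67*X(-2) + 91 = -67*(-280 + 5*(-2) + 5*(-2)**2) + 91 = -67*(-280 - 10 + 5*4) + 91 = -67*(-280 - 10 + 20) + 91 = -67*(-270) + 91 = 18090 + 91 = 18181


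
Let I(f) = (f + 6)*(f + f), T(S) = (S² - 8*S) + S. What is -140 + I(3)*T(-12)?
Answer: 12172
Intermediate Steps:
T(S) = S² - 7*S
I(f) = 2*f*(6 + f) (I(f) = (6 + f)*(2*f) = 2*f*(6 + f))
-140 + I(3)*T(-12) = -140 + (2*3*(6 + 3))*(-12*(-7 - 12)) = -140 + (2*3*9)*(-12*(-19)) = -140 + 54*228 = -140 + 12312 = 12172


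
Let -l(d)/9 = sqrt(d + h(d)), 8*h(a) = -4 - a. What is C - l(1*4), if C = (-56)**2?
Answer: 3136 + 9*sqrt(3) ≈ 3151.6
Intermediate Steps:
h(a) = -1/2 - a/8 (h(a) = (-4 - a)/8 = -1/2 - a/8)
l(d) = -9*sqrt(-1/2 + 7*d/8) (l(d) = -9*sqrt(d + (-1/2 - d/8)) = -9*sqrt(-1/2 + 7*d/8))
C = 3136
C - l(1*4) = 3136 - (-9)*sqrt(-8 + 14*(1*4))/4 = 3136 - (-9)*sqrt(-8 + 14*4)/4 = 3136 - (-9)*sqrt(-8 + 56)/4 = 3136 - (-9)*sqrt(48)/4 = 3136 - (-9)*4*sqrt(3)/4 = 3136 - (-9)*sqrt(3) = 3136 + 9*sqrt(3)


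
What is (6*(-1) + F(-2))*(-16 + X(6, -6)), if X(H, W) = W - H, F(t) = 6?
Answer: 0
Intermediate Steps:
(6*(-1) + F(-2))*(-16 + X(6, -6)) = (6*(-1) + 6)*(-16 + (-6 - 1*6)) = (-6 + 6)*(-16 + (-6 - 6)) = 0*(-16 - 12) = 0*(-28) = 0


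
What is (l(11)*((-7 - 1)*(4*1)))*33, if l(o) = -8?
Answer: 8448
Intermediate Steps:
(l(11)*((-7 - 1)*(4*1)))*33 = -8*(-7 - 1)*4*1*33 = -(-64)*4*33 = -8*(-32)*33 = 256*33 = 8448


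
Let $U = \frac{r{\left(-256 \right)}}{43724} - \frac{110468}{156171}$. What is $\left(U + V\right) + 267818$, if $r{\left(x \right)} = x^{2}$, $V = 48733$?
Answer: $\frac{540387209661707}{1707105201} \approx 3.1655 \cdot 10^{5}$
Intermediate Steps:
$U = \frac{1351179956}{1707105201}$ ($U = \frac{\left(-256\right)^{2}}{43724} - \frac{110468}{156171} = 65536 \cdot \frac{1}{43724} - \frac{110468}{156171} = \frac{16384}{10931} - \frac{110468}{156171} = \frac{1351179956}{1707105201} \approx 0.7915$)
$\left(U + V\right) + 267818 = \left(\frac{1351179956}{1707105201} + 48733\right) + 267818 = \frac{83193708940289}{1707105201} + 267818 = \frac{540387209661707}{1707105201}$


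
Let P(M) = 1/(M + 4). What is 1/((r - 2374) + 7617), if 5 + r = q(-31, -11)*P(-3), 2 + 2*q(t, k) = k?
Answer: 2/10463 ≈ 0.00019115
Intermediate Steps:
q(t, k) = -1 + k/2
P(M) = 1/(4 + M)
r = -23/2 (r = -5 + (-1 + (½)*(-11))/(4 - 3) = -5 + (-1 - 11/2)/1 = -5 - 13/2*1 = -5 - 13/2 = -23/2 ≈ -11.500)
1/((r - 2374) + 7617) = 1/((-23/2 - 2374) + 7617) = 1/(-4771/2 + 7617) = 1/(10463/2) = 2/10463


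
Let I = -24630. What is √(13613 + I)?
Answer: I*√11017 ≈ 104.96*I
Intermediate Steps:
√(13613 + I) = √(13613 - 24630) = √(-11017) = I*√11017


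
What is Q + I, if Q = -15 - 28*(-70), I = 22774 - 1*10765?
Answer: 13954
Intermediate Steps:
I = 12009 (I = 22774 - 10765 = 12009)
Q = 1945 (Q = -15 + 1960 = 1945)
Q + I = 1945 + 12009 = 13954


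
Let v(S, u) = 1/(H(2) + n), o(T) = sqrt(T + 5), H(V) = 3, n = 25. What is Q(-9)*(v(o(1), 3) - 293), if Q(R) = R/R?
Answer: -8203/28 ≈ -292.96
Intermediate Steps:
o(T) = sqrt(5 + T)
v(S, u) = 1/28 (v(S, u) = 1/(3 + 25) = 1/28)
Q(R) = 1
Q(-9)*(v(o(1), 3) - 293) = 1*(1/28 - 293) = 1*(-8203/28) = -8203/28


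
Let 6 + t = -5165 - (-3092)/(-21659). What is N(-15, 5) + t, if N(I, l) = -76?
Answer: -113647865/21659 ≈ -5247.1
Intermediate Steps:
t = -112001781/21659 (t = -6 + (-5165 - (-3092)/(-21659)) = -6 + (-5165 - (-3092)*(-1)/21659) = -6 + (-5165 - 1*3092/21659) = -6 + (-5165 - 3092/21659) = -6 - 111871827/21659 = -112001781/21659 ≈ -5171.1)
N(-15, 5) + t = -76 - 112001781/21659 = -113647865/21659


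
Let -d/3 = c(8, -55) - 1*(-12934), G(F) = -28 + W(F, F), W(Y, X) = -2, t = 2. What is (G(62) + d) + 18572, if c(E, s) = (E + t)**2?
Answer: -20560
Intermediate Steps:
G(F) = -30 (G(F) = -28 - 2 = -30)
c(E, s) = (2 + E)**2 (c(E, s) = (E + 2)**2 = (2 + E)**2)
d = -39102 (d = -3*((2 + 8)**2 - 1*(-12934)) = -3*(10**2 + 12934) = -3*(100 + 12934) = -3*13034 = -39102)
(G(62) + d) + 18572 = (-30 - 39102) + 18572 = -39132 + 18572 = -20560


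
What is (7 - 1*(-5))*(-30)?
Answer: -360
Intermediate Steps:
(7 - 1*(-5))*(-30) = (7 + 5)*(-30) = 12*(-30) = -360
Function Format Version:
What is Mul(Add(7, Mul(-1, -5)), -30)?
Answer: -360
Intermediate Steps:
Mul(Add(7, Mul(-1, -5)), -30) = Mul(Add(7, 5), -30) = Mul(12, -30) = -360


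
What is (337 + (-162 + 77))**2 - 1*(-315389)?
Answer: 378893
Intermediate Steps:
(337 + (-162 + 77))**2 - 1*(-315389) = (337 - 85)**2 + 315389 = 252**2 + 315389 = 63504 + 315389 = 378893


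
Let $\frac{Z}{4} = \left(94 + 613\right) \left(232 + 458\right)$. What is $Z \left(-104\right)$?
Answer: $-202937280$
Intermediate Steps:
$Z = 1951320$ ($Z = 4 \left(94 + 613\right) \left(232 + 458\right) = 4 \cdot 707 \cdot 690 = 4 \cdot 487830 = 1951320$)
$Z \left(-104\right) = 1951320 \left(-104\right) = -202937280$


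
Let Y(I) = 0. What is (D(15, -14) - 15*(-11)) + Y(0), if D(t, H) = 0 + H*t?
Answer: -45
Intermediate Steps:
D(t, H) = H*t
(D(15, -14) - 15*(-11)) + Y(0) = (-14*15 - 15*(-11)) + 0 = (-210 + 165) + 0 = -45 + 0 = -45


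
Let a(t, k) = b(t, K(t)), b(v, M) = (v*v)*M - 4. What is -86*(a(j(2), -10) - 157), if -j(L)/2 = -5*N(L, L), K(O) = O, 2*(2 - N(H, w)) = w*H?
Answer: 13846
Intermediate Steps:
N(H, w) = 2 - H*w/2 (N(H, w) = 2 - w*H/2 = 2 - H*w/2)
j(L) = 20 - 5*L² (j(L) = -(-10)*(2 - L*L/2) = -(-10)*(2 - L²/2) = -2*(-10 + 5*L²/2) = 20 - 5*L²)
b(v, M) = -4 + M*v² (b(v, M) = v²*M - 4 = M*v² - 4 = -4 + M*v²)
a(t, k) = -4 + t³ (a(t, k) = -4 + t*t² = -4 + t³)
-86*(a(j(2), -10) - 157) = -86*((-4 + (20 - 5*2²)³) - 157) = -86*((-4 + (20 - 5*4)³) - 157) = -86*((-4 + (20 - 20)³) - 157) = -86*((-4 + 0³) - 157) = -86*((-4 + 0) - 157) = -86*(-4 - 157) = -86*(-161) = 13846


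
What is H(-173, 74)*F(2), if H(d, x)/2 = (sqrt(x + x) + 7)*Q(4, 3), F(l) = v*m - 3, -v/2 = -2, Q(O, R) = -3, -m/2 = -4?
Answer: -1218 - 348*sqrt(37) ≈ -3334.8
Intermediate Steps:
m = 8 (m = -2*(-4) = 8)
v = 4 (v = -2*(-2) = 4)
F(l) = 29 (F(l) = 4*8 - 3 = 32 - 3 = 29)
H(d, x) = -42 - 6*sqrt(2)*sqrt(x) (H(d, x) = 2*((sqrt(x + x) + 7)*(-3)) = 2*((sqrt(2*x) + 7)*(-3)) = 2*((sqrt(2)*sqrt(x) + 7)*(-3)) = 2*((7 + sqrt(2)*sqrt(x))*(-3)) = 2*(-21 - 3*sqrt(2)*sqrt(x)) = -42 - 6*sqrt(2)*sqrt(x))
H(-173, 74)*F(2) = (-42 - 6*sqrt(2)*sqrt(74))*29 = (-42 - 12*sqrt(37))*29 = -1218 - 348*sqrt(37)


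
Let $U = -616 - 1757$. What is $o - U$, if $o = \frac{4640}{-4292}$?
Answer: $\frac{87761}{37} \approx 2371.9$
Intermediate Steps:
$U = -2373$
$o = - \frac{40}{37}$ ($o = 4640 \left(- \frac{1}{4292}\right) = - \frac{40}{37} \approx -1.0811$)
$o - U = - \frac{40}{37} - -2373 = - \frac{40}{37} + 2373 = \frac{87761}{37}$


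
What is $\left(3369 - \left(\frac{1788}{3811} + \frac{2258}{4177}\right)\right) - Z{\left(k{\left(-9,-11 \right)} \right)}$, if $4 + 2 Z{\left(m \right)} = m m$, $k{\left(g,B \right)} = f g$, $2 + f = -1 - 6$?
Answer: $\frac{2849109579}{31837094} \approx 89.49$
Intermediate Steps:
$f = -9$ ($f = -2 - 7 = -9$)
$k{\left(g,B \right)} = - 9 g$
$Z{\left(m \right)} = -2 + \frac{m^{2}}{2}$ ($Z{\left(m \right)} = -2 + \frac{m m}{2} = -2 + \frac{m^{2}}{2}$)
$\left(3369 - \left(\frac{1788}{3811} + \frac{2258}{4177}\right)\right) - Z{\left(k{\left(-9,-11 \right)} \right)} = \left(3369 - \left(\frac{1788}{3811} + \frac{2258}{4177}\right)\right) - \left(-2 + \frac{\left(\left(-9\right) \left(-9\right)\right)^{2}}{2}\right) = \left(3369 - \frac{16073714}{15918547}\right) - \left(-2 + \frac{81^{2}}{2}\right) = \left(3369 - \frac{16073714}{15918547}\right) - \left(-2 + \frac{1}{2} \cdot 6561\right) = \left(3369 - \frac{16073714}{15918547}\right) - \left(-2 + \frac{6561}{2}\right) = \frac{53613511129}{15918547} - \frac{6557}{2} = \frac{2849109579}{31837094}$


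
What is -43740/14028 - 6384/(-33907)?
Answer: -116128119/39637283 ≈ -2.9298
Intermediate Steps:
-43740/14028 - 6384/(-33907) = -43740*1/14028 - 6384*(-1/33907) = -3645/1169 + 6384/33907 = -116128119/39637283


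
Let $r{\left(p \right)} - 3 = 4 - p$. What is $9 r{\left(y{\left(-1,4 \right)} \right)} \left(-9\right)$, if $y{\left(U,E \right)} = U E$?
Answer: $-891$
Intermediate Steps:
$y{\left(U,E \right)} = E U$
$r{\left(p \right)} = 7 - p$ ($r{\left(p \right)} = 3 - \left(-4 + p\right) = 7 - p$)
$9 r{\left(y{\left(-1,4 \right)} \right)} \left(-9\right) = 9 \left(7 - 4 \left(-1\right)\right) \left(-9\right) = 9 \left(7 - -4\right) \left(-9\right) = 9 \left(7 + 4\right) \left(-9\right) = 9 \cdot 11 \left(-9\right) = 99 \left(-9\right) = -891$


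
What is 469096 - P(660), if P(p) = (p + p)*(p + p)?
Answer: -1273304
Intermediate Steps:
P(p) = 4*p² (P(p) = (2*p)*(2*p) = 4*p²)
469096 - P(660) = 469096 - 4*660² = 469096 - 4*435600 = 469096 - 1*1742400 = 469096 - 1742400 = -1273304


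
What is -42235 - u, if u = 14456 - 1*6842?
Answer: -49849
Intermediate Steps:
u = 7614 (u = 14456 - 6842 = 7614)
-42235 - u = -42235 - 1*7614 = -42235 - 7614 = -49849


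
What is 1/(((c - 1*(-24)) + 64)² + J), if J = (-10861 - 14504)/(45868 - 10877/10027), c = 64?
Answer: 24205661/559234205699 ≈ 4.3284e-5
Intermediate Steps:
J = -13386045/24205661 (J = -25365/(45868 - 10877*1/10027) = -25365/(45868 - 10877/10027) = -25365/459907559/10027 = -25365*10027/459907559 = -13386045/24205661 ≈ -0.55301)
1/(((c - 1*(-24)) + 64)² + J) = 1/(((64 - 1*(-24)) + 64)² - 13386045/24205661) = 1/(((64 + 24) + 64)² - 13386045/24205661) = 1/((88 + 64)² - 13386045/24205661) = 1/(152² - 13386045/24205661) = 1/(23104 - 13386045/24205661) = 1/(559234205699/24205661) = 24205661/559234205699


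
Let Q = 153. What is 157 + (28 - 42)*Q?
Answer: -1985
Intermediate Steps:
157 + (28 - 42)*Q = 157 + (28 - 42)*153 = 157 - 14*153 = 157 - 2142 = -1985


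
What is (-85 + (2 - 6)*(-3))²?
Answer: 5329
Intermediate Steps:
(-85 + (2 - 6)*(-3))² = (-85 - 4*(-3))² = (-85 + 12)² = (-73)² = 5329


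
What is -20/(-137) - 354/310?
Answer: -21149/21235 ≈ -0.99595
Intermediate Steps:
-20/(-137) - 354/310 = -20*(-1/137) - 354*1/310 = 20/137 - 177/155 = -21149/21235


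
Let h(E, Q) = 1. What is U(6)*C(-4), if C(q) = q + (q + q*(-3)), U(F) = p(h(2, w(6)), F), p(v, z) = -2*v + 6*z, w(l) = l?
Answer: 136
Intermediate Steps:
U(F) = -2 + 6*F (U(F) = -2*1 + 6*F = -2 + 6*F)
C(q) = -q (C(q) = q + (q - 3*q) = q - 2*q = -q)
U(6)*C(-4) = (-2 + 6*6)*(-1*(-4)) = (-2 + 36)*4 = 34*4 = 136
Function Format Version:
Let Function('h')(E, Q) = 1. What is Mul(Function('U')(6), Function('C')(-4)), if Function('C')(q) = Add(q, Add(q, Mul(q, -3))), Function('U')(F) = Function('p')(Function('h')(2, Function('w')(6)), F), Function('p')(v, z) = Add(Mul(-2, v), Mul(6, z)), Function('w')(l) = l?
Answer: 136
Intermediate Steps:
Function('U')(F) = Add(-2, Mul(6, F)) (Function('U')(F) = Add(Mul(-2, 1), Mul(6, F)) = Add(-2, Mul(6, F)))
Function('C')(q) = Mul(-1, q) (Function('C')(q) = Add(q, Add(q, Mul(-3, q))) = Add(q, Mul(-2, q)) = Mul(-1, q))
Mul(Function('U')(6), Function('C')(-4)) = Mul(Add(-2, Mul(6, 6)), Mul(-1, -4)) = Mul(Add(-2, 36), 4) = Mul(34, 4) = 136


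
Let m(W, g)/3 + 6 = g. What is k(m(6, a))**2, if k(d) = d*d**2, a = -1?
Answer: 85766121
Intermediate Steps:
m(W, g) = -18 + 3*g
k(d) = d**3
k(m(6, a))**2 = ((-18 + 3*(-1))**3)**2 = ((-18 - 3)**3)**2 = ((-21)**3)**2 = (-9261)**2 = 85766121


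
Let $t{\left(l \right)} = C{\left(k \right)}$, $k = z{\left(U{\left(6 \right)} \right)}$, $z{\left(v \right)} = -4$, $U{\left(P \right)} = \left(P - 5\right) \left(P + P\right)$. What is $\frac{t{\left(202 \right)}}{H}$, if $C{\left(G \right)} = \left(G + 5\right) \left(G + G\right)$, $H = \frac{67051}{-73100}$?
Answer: $\frac{584800}{67051} \approx 8.7217$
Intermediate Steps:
$H = - \frac{67051}{73100}$ ($H = 67051 \left(- \frac{1}{73100}\right) = - \frac{67051}{73100} \approx -0.91725$)
$U{\left(P \right)} = 2 P \left(-5 + P\right)$ ($U{\left(P \right)} = \left(-5 + P\right) 2 P = 2 P \left(-5 + P\right)$)
$k = -4$
$C{\left(G \right)} = 2 G \left(5 + G\right)$ ($C{\left(G \right)} = \left(5 + G\right) 2 G = 2 G \left(5 + G\right)$)
$t{\left(l \right)} = -8$ ($t{\left(l \right)} = 2 \left(-4\right) \left(5 - 4\right) = 2 \left(-4\right) 1 = -8$)
$\frac{t{\left(202 \right)}}{H} = - \frac{8}{- \frac{67051}{73100}} = \left(-8\right) \left(- \frac{73100}{67051}\right) = \frac{584800}{67051}$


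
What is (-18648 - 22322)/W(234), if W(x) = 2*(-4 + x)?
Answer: -4097/46 ≈ -89.065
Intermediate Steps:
W(x) = -8 + 2*x
(-18648 - 22322)/W(234) = (-18648 - 22322)/(-8 + 2*234) = -40970/(-8 + 468) = -40970/460 = -40970*1/460 = -4097/46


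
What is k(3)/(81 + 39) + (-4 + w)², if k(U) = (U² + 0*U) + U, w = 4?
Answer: ⅒ ≈ 0.10000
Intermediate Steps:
k(U) = U + U² (k(U) = (U² + 0) + U = U² + U = U + U²)
k(3)/(81 + 39) + (-4 + w)² = (3*(1 + 3))/(81 + 39) + (-4 + 4)² = (3*4)/120 + 0² = (1/120)*12 + 0 = ⅒ + 0 = ⅒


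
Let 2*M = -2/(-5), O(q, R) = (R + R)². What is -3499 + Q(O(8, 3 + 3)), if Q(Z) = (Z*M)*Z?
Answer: 3241/5 ≈ 648.20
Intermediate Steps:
O(q, R) = 4*R² (O(q, R) = (2*R)² = 4*R²)
M = ⅕ (M = (-2/(-5))/2 = (-2*(-⅕))/2 = (½)*(⅖) = ⅕ ≈ 0.20000)
Q(Z) = Z²/5 (Q(Z) = (Z*(⅕))*Z = (Z/5)*Z = Z²/5)
-3499 + Q(O(8, 3 + 3)) = -3499 + (4*(3 + 3)²)²/5 = -3499 + (4*6²)²/5 = -3499 + (4*36)²/5 = -3499 + (⅕)*144² = -3499 + (⅕)*20736 = -3499 + 20736/5 = 3241/5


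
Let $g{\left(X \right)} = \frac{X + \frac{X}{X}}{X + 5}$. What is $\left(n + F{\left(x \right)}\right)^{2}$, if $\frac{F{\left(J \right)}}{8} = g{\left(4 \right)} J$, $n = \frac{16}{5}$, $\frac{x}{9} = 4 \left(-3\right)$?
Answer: $\frac{5683456}{25} \approx 2.2734 \cdot 10^{5}$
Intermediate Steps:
$g{\left(X \right)} = \frac{1 + X}{5 + X}$ ($g{\left(X \right)} = \frac{X + 1}{5 + X} = \frac{1 + X}{5 + X}$)
$x = -108$ ($x = 9 \cdot 4 \left(-3\right) = 9 \left(-12\right) = -108$)
$n = \frac{16}{5}$ ($n = 16 \cdot \frac{1}{5} = \frac{16}{5} \approx 3.2$)
$F{\left(J \right)} = \frac{40 J}{9}$ ($F{\left(J \right)} = 8 \frac{1 + 4}{5 + 4} J = 8 \cdot \frac{1}{9} \cdot 5 J = 8 \frac{5 J}{9} = \frac{40 J}{9}$)
$\left(n + F{\left(x \right)}\right)^{2} = \left(\frac{16}{5} + \frac{40}{9} \left(-108\right)\right)^{2} = \left(\frac{16}{5} - 480\right)^{2} = \left(- \frac{2384}{5}\right)^{2} = \frac{5683456}{25}$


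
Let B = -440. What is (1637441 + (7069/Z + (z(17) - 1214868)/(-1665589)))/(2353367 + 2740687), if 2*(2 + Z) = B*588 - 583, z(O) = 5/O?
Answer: 667919834579834933/2077887571348680973 ≈ 0.32144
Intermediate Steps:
Z = -259307/2 (Z = -2 + (-440*588 - 583)/2 = -2 + (-258720 - 583)/2 = -2 + (½)*(-259303) = -2 - 259303/2 = -259307/2 ≈ -1.2965e+5)
(1637441 + (7069/Z + (z(17) - 1214868)/(-1665589)))/(2353367 + 2740687) = (1637441 + (7069/(-259307/2) + (5/17 - 1214868)/(-1665589)))/(2353367 + 2740687) = (1637441 + (7069*(-2/259307) + (5*(1/17) - 1214868)*(-1/1665589)))/5094054 = (1637441 + (-14138/259307 + (5/17 - 1214868)*(-1/1665589)))*(1/5094054) = (1637441 + (-14138/259307 - 20652751/17*(-1/1665589)))*(1/5094054) = (1637441 + (-14138/259307 + 20652751/28315013))*(1/5094054) = (1637441 + 4955085249763/7342281075991)*(1/5094054) = (12022557022437028794/7342281075991)*(1/5094054) = 667919834579834933/2077887571348680973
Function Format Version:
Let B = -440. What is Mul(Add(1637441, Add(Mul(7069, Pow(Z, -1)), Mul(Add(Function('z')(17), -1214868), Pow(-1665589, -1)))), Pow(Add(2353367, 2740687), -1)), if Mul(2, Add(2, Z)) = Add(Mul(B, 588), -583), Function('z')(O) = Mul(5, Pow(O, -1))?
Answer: Rational(667919834579834933, 2077887571348680973) ≈ 0.32144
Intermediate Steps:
Z = Rational(-259307, 2) (Z = Add(-2, Mul(Rational(1, 2), Add(Mul(-440, 588), -583))) = Add(-2, Mul(Rational(1, 2), Add(-258720, -583))) = Add(-2, Mul(Rational(1, 2), -259303)) = Add(-2, Rational(-259303, 2)) = Rational(-259307, 2) ≈ -1.2965e+5)
Mul(Add(1637441, Add(Mul(7069, Pow(Z, -1)), Mul(Add(Function('z')(17), -1214868), Pow(-1665589, -1)))), Pow(Add(2353367, 2740687), -1)) = Mul(Add(1637441, Add(Mul(7069, Pow(Rational(-259307, 2), -1)), Mul(Add(Mul(5, Pow(17, -1)), -1214868), Pow(-1665589, -1)))), Pow(Add(2353367, 2740687), -1)) = Mul(Add(1637441, Add(Mul(7069, Rational(-2, 259307)), Mul(Add(Mul(5, Rational(1, 17)), -1214868), Rational(-1, 1665589)))), Pow(5094054, -1)) = Mul(Add(1637441, Add(Rational(-14138, 259307), Mul(Add(Rational(5, 17), -1214868), Rational(-1, 1665589)))), Rational(1, 5094054)) = Mul(Add(1637441, Add(Rational(-14138, 259307), Mul(Rational(-20652751, 17), Rational(-1, 1665589)))), Rational(1, 5094054)) = Mul(Add(1637441, Add(Rational(-14138, 259307), Rational(20652751, 28315013))), Rational(1, 5094054)) = Mul(Add(1637441, Rational(4955085249763, 7342281075991)), Rational(1, 5094054)) = Mul(Rational(12022557022437028794, 7342281075991), Rational(1, 5094054)) = Rational(667919834579834933, 2077887571348680973)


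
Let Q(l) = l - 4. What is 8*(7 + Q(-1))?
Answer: 16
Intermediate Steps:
Q(l) = -4 + l
8*(7 + Q(-1)) = 8*(7 + (-4 - 1)) = 8*(7 - 5) = 8*2 = 16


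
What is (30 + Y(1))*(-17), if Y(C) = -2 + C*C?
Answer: -493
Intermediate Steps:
Y(C) = -2 + C²
(30 + Y(1))*(-17) = (30 + (-2 + 1²))*(-17) = (30 + (-2 + 1))*(-17) = (30 - 1)*(-17) = 29*(-17) = -493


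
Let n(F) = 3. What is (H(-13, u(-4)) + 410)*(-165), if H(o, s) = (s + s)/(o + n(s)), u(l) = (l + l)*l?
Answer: -66594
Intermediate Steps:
u(l) = 2*l**2 (u(l) = (2*l)*l = 2*l**2)
H(o, s) = 2*s/(3 + o) (H(o, s) = (s + s)/(o + 3) = (2*s)/(3 + o) = 2*s/(3 + o))
(H(-13, u(-4)) + 410)*(-165) = (2*(2*(-4)**2)/(3 - 13) + 410)*(-165) = (2*(2*16)/(-10) + 410)*(-165) = (2*32*(-1/10) + 410)*(-165) = (-32/5 + 410)*(-165) = (2018/5)*(-165) = -66594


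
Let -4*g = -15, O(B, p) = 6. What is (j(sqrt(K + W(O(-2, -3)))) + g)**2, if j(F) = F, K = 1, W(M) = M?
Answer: 337/16 + 15*sqrt(7)/2 ≈ 40.906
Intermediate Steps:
g = 15/4 (g = -1/4*(-15) = 15/4 ≈ 3.7500)
(j(sqrt(K + W(O(-2, -3)))) + g)**2 = (sqrt(1 + 6) + 15/4)**2 = (sqrt(7) + 15/4)**2 = (15/4 + sqrt(7))**2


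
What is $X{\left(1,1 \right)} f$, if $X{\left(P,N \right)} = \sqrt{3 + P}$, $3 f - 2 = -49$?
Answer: $- \frac{94}{3} \approx -31.333$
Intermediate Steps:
$f = - \frac{47}{3}$ ($f = \frac{2}{3} + \frac{1}{3} \left(-49\right) = \frac{2}{3} - \frac{49}{3} = - \frac{47}{3} \approx -15.667$)
$X{\left(1,1 \right)} f = \sqrt{3 + 1} \left(- \frac{47}{3}\right) = \sqrt{4} \left(- \frac{47}{3}\right) = 2 \left(- \frac{47}{3}\right) = - \frac{94}{3}$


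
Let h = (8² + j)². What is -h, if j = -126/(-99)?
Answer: -515524/121 ≈ -4260.5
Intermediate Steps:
j = 14/11 (j = -126*(-1/99) = 14/11 ≈ 1.2727)
h = 515524/121 (h = (8² + 14/11)² = (64 + 14/11)² = (718/11)² = 515524/121 ≈ 4260.5)
-h = -1*515524/121 = -515524/121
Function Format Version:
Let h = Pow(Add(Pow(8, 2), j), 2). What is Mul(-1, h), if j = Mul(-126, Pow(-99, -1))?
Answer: Rational(-515524, 121) ≈ -4260.5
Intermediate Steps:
j = Rational(14, 11) (j = Mul(-126, Rational(-1, 99)) = Rational(14, 11) ≈ 1.2727)
h = Rational(515524, 121) (h = Pow(Add(Pow(8, 2), Rational(14, 11)), 2) = Pow(Add(64, Rational(14, 11)), 2) = Pow(Rational(718, 11), 2) = Rational(515524, 121) ≈ 4260.5)
Mul(-1, h) = Mul(-1, Rational(515524, 121)) = Rational(-515524, 121)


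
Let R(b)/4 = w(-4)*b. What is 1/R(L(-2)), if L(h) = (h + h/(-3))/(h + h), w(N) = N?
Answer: -3/16 ≈ -0.18750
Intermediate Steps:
L(h) = ⅓ (L(h) = (h + h*(-⅓))/((2*h)) = (h - h/3)*(1/(2*h)) = (2*h/3)*(1/(2*h)) = ⅓)
R(b) = -16*b (R(b) = 4*(-4*b) = -16*b)
1/R(L(-2)) = 1/(-16*⅓) = 1/(-16/3) = -3/16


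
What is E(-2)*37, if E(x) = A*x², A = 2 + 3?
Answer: 740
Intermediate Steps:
A = 5
E(x) = 5*x²
E(-2)*37 = (5*(-2)²)*37 = (5*4)*37 = 20*37 = 740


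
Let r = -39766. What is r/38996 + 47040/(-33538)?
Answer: -792010987/326961962 ≈ -2.4223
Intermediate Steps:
r/38996 + 47040/(-33538) = -39766/38996 + 47040/(-33538) = -39766*1/38996 + 47040*(-1/33538) = -19883/19498 - 23520/16769 = -792010987/326961962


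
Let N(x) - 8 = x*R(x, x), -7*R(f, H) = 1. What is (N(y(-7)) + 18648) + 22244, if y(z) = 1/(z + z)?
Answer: 4008201/98 ≈ 40900.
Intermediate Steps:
R(f, H) = -1/7 (R(f, H) = -1/7*1 = -1/7)
y(z) = 1/(2*z)
N(x) = 8 - x/7 (N(x) = 8 + x*(-1/7) = 8 - x/7)
(N(y(-7)) + 18648) + 22244 = ((8 - 1/(14*(-7))) + 18648) + 22244 = ((8 - (-1)/(14*7)) + 18648) + 22244 = ((8 - 1/7*(-1/14)) + 18648) + 22244 = ((8 + 1/98) + 18648) + 22244 = (785/98 + 18648) + 22244 = 1828289/98 + 22244 = 4008201/98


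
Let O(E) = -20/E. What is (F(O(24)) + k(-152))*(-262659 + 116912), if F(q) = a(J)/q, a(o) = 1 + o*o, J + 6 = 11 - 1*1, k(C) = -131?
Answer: 110330479/5 ≈ 2.2066e+7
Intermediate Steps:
J = 4 (J = -6 + (11 - 1*1) = -6 + (11 - 1) = -6 + 10 = 4)
a(o) = 1 + o**2
F(q) = 17/q (F(q) = (1 + 4**2)/q = (1 + 16)/q = 17/q)
(F(O(24)) + k(-152))*(-262659 + 116912) = (17/((-20/24)) - 131)*(-262659 + 116912) = (17/((-20*1/24)) - 131)*(-145747) = (17/(-5/6) - 131)*(-145747) = (17*(-6/5) - 131)*(-145747) = (-102/5 - 131)*(-145747) = -757/5*(-145747) = 110330479/5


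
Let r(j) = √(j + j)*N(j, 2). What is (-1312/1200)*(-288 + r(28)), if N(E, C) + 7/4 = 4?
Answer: 7872/25 - 123*√14/25 ≈ 296.47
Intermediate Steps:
N(E, C) = 9/4 (N(E, C) = -7/4 + 4 = 9/4)
r(j) = 9*√2*√j/4 (r(j) = √(j + j)*(9/4) = √(2*j)*(9/4) = (√2*√j)*(9/4) = 9*√2*√j/4)
(-1312/1200)*(-288 + r(28)) = (-1312/1200)*(-288 + 9*√2*√28/4) = (-1312*1/1200)*(-288 + 9*√2*(2*√7)/4) = -82*(-288 + 9*√14/2)/75 = 7872/25 - 123*√14/25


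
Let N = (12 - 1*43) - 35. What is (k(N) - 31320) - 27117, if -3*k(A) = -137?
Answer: -175174/3 ≈ -58391.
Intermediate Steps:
N = -66 (N = (12 - 43) - 35 = -31 - 35 = -66)
k(A) = 137/3 (k(A) = -1/3*(-137) = 137/3)
(k(N) - 31320) - 27117 = (137/3 - 31320) - 27117 = -93823/3 - 27117 = -175174/3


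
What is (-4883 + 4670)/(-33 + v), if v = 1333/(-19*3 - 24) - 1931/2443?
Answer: 42149079/9943069 ≈ 4.2390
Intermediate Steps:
v = -3412930/197883 (v = 1333/(-57 - 24) - 1931*1/2443 = 1333/(-81) - 1931/2443 = 1333*(-1/81) - 1931/2443 = -1333/81 - 1931/2443 = -3412930/197883 ≈ -17.247)
(-4883 + 4670)/(-33 + v) = (-4883 + 4670)/(-33 - 3412930/197883) = -213/(-9943069/197883) = -213*(-197883/9943069) = 42149079/9943069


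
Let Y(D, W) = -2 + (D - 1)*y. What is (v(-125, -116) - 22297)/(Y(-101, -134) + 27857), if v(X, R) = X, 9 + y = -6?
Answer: -7474/9795 ≈ -0.76304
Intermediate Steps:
y = -15 (y = -9 - 6 = -15)
Y(D, W) = 13 - 15*D (Y(D, W) = -2 + (D - 1)*(-15) = -2 + (-1 + D)*(-15) = -2 + (15 - 15*D) = 13 - 15*D)
(v(-125, -116) - 22297)/(Y(-101, -134) + 27857) = (-125 - 22297)/((13 - 15*(-101)) + 27857) = -22422/((13 + 1515) + 27857) = -22422/(1528 + 27857) = -22422/29385 = -22422*1/29385 = -7474/9795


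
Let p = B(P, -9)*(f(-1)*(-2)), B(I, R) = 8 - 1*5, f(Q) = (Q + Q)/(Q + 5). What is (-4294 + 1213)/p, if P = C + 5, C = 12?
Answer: -1027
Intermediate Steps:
f(Q) = 2*Q/(5 + Q) (f(Q) = (2*Q)/(5 + Q) = 2*Q/(5 + Q))
P = 17 (P = 12 + 5 = 17)
B(I, R) = 3 (B(I, R) = 8 - 5 = 3)
p = 3 (p = 3*((2*(-1)/(5 - 1))*(-2)) = 3*((2*(-1)/4)*(-2)) = 3*((2*(-1)*(¼))*(-2)) = 3*(-½*(-2)) = 3*1 = 3)
(-4294 + 1213)/p = (-4294 + 1213)/3 = -3081*⅓ = -1027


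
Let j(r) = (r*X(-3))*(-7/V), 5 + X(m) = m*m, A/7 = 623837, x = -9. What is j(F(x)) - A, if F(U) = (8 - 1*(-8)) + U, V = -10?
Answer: -21834197/5 ≈ -4.3668e+6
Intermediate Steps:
A = 4366859 (A = 7*623837 = 4366859)
X(m) = -5 + m² (X(m) = -5 + m*m = -5 + m²)
F(U) = 16 + U (F(U) = (8 + 8) + U = 16 + U)
j(r) = 14*r/5 (j(r) = (r*(-5 + (-3)²))*(-7/(-10)) = (r*(-5 + 9))*(-7*(-⅒)) = (r*4)*(7/10) = (4*r)*(7/10) = 14*r/5)
j(F(x)) - A = 14*(16 - 9)/5 - 1*4366859 = (14/5)*7 - 4366859 = 98/5 - 4366859 = -21834197/5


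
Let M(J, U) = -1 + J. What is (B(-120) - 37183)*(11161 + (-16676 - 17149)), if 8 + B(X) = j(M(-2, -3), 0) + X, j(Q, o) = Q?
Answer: 845684496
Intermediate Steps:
B(X) = -11 + X (B(X) = -8 + ((-1 - 2) + X) = -8 + (-3 + X) = -11 + X)
(B(-120) - 37183)*(11161 + (-16676 - 17149)) = ((-11 - 120) - 37183)*(11161 + (-16676 - 17149)) = (-131 - 37183)*(11161 - 33825) = -37314*(-22664) = 845684496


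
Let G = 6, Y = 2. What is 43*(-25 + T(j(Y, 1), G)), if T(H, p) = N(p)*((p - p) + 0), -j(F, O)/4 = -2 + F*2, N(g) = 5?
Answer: -1075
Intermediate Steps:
j(F, O) = 8 - 8*F (j(F, O) = -4*(-2 + F*2) = -4*(-2 + 2*F) = 8 - 8*F)
T(H, p) = 0 (T(H, p) = 5*((p - p) + 0) = 5*(0 + 0) = 5*0 = 0)
43*(-25 + T(j(Y, 1), G)) = 43*(-25 + 0) = 43*(-25) = -1075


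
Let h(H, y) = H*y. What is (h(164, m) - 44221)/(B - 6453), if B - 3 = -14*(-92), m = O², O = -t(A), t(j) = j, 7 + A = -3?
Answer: 27821/5162 ≈ 5.3896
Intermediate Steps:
A = -10 (A = -7 - 3 = -10)
O = 10 (O = -1*(-10) = 10)
m = 100 (m = 10² = 100)
B = 1291 (B = 3 - 14*(-92) = 3 + 1288 = 1291)
(h(164, m) - 44221)/(B - 6453) = (164*100 - 44221)/(1291 - 6453) = (16400 - 44221)/(-5162) = -27821*(-1/5162) = 27821/5162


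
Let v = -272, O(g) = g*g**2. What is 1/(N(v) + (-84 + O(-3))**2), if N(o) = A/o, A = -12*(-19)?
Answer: 68/837771 ≈ 8.1168e-5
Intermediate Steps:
A = 228
O(g) = g**3
N(o) = 228/o
1/(N(v) + (-84 + O(-3))**2) = 1/(228/(-272) + (-84 + (-3)**3)**2) = 1/(228*(-1/272) + (-84 - 27)**2) = 1/(-57/68 + (-111)**2) = 1/(-57/68 + 12321) = 1/(837771/68) = 68/837771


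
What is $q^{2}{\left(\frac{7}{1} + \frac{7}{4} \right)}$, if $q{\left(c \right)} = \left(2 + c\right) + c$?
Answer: $\frac{1521}{4} \approx 380.25$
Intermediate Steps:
$q{\left(c \right)} = 2 + 2 c$
$q^{2}{\left(\frac{7}{1} + \frac{7}{4} \right)} = \left(2 + 2 \left(\frac{7}{1} + \frac{7}{4}\right)\right)^{2} = \left(2 + 2 \left(7 \cdot 1 + 7 \cdot \frac{1}{4}\right)\right)^{2} = \left(2 + 2 \left(7 + \frac{7}{4}\right)\right)^{2} = \left(2 + 2 \cdot \frac{35}{4}\right)^{2} = \left(2 + \frac{35}{2}\right)^{2} = \left(\frac{39}{2}\right)^{2} = \frac{1521}{4}$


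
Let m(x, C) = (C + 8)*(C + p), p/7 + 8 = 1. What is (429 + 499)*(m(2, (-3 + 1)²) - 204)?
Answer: -690432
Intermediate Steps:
p = -49 (p = -56 + 7*1 = -56 + 7 = -49)
m(x, C) = (-49 + C)*(8 + C) (m(x, C) = (C + 8)*(C - 49) = (8 + C)*(-49 + C) = (-49 + C)*(8 + C))
(429 + 499)*(m(2, (-3 + 1)²) - 204) = (429 + 499)*((-392 + ((-3 + 1)²)² - 41*(-3 + 1)²) - 204) = 928*((-392 + ((-2)²)² - 41*(-2)²) - 204) = 928*((-392 + 4² - 41*4) - 204) = 928*((-392 + 16 - 164) - 204) = 928*(-540 - 204) = 928*(-744) = -690432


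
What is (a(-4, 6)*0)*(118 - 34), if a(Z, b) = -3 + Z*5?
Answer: 0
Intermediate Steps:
a(Z, b) = -3 + 5*Z
(a(-4, 6)*0)*(118 - 34) = ((-3 + 5*(-4))*0)*(118 - 34) = ((-3 - 20)*0)*84 = -23*0*84 = 0*84 = 0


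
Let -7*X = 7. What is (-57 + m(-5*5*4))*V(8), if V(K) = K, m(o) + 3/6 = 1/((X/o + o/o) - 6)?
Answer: -230340/499 ≈ -461.60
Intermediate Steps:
X = -1 (X = -⅐*7 = -1)
m(o) = -½ + 1/(-5 - 1/o) (m(o) = -½ + 1/((-1/o + o/o) - 6) = -½ + 1/((-1/o + 1) - 6) = -½ + 1/((1 - 1/o) - 6) = -½ + 1/(-5 - 1/o))
(-57 + m(-5*5*4))*V(8) = (-57 + (-1 - 7*(-5*5)*4)/(2*(1 + 5*(-5*5*4))))*8 = (-57 + (-1 - (-175)*4)/(2*(1 + 5*(-25*4))))*8 = (-57 + (-1 - 7*(-100))/(2*(1 + 5*(-100))))*8 = (-57 + (-1 + 700)/(2*(1 - 500)))*8 = (-57 + (½)*699/(-499))*8 = (-57 + (½)*(-1/499)*699)*8 = (-57 - 699/998)*8 = -57585/998*8 = -230340/499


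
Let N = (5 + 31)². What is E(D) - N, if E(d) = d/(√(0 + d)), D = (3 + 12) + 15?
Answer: -1296 + √30 ≈ -1290.5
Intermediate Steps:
D = 30 (D = 15 + 15 = 30)
E(d) = √d (E(d) = d/(√d) = d/√d = √d)
N = 1296 (N = 36² = 1296)
E(D) - N = √30 - 1*1296 = √30 - 1296 = -1296 + √30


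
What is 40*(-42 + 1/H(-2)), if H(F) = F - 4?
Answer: -5060/3 ≈ -1686.7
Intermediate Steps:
H(F) = -4 + F
40*(-42 + 1/H(-2)) = 40*(-42 + 1/(-4 - 2)) = 40*(-42 + 1/(-6)) = 40*(-42 - ⅙) = 40*(-253/6) = -5060/3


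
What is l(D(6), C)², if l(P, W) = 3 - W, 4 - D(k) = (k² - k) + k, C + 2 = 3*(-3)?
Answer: 196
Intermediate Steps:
C = -11 (C = -2 + 3*(-3) = -2 - 9 = -11)
D(k) = 4 - k² (D(k) = 4 - ((k² - k) + k) = 4 - k²)
l(D(6), C)² = (3 - 1*(-11))² = (3 + 11)² = 14² = 196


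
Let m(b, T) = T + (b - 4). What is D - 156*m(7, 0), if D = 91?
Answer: -377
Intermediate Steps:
m(b, T) = -4 + T + b (m(b, T) = T + (-4 + b) = -4 + T + b)
D - 156*m(7, 0) = 91 - 156*(-4 + 0 + 7) = 91 - 156*3 = 91 - 468 = -377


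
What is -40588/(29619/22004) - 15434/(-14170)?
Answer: -6327373254097/209850615 ≈ -30152.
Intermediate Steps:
-40588/(29619/22004) - 15434/(-14170) = -40588/(29619*(1/22004)) - 15434*(-1/14170) = -40588/29619/22004 + 7717/7085 = -40588*22004/29619 + 7717/7085 = -893098352/29619 + 7717/7085 = -6327373254097/209850615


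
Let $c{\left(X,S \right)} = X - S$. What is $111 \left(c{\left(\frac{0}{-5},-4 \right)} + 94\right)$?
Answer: $10878$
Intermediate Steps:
$111 \left(c{\left(\frac{0}{-5},-4 \right)} + 94\right) = 111 \left(\left(\frac{0}{-5} - -4\right) + 94\right) = 111 \left(\left(0 \left(- \frac{1}{5}\right) + 4\right) + 94\right) = 111 \left(\left(0 + 4\right) + 94\right) = 111 \left(4 + 94\right) = 111 \cdot 98 = 10878$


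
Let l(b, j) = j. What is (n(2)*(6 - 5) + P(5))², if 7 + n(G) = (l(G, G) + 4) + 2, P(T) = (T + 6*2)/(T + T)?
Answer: 729/100 ≈ 7.2900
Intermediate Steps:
P(T) = (12 + T)/(2*T) (P(T) = (T + 12)/((2*T)) = (12 + T)*(1/(2*T)) = (12 + T)/(2*T))
n(G) = -1 + G (n(G) = -7 + ((G + 4) + 2) = -7 + ((4 + G) + 2) = -7 + (6 + G) = -1 + G)
(n(2)*(6 - 5) + P(5))² = ((-1 + 2)*(6 - 5) + (½)*(12 + 5)/5)² = (1*1 + (½)*(⅕)*17)² = (1 + 17/10)² = (27/10)² = 729/100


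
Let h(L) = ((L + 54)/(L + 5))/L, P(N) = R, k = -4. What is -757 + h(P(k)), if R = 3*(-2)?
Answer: -749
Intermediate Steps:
R = -6
P(N) = -6
h(L) = (54 + L)/(L*(5 + L)) (h(L) = ((54 + L)/(5 + L))/L = (54 + L)/(L*(5 + L)))
-757 + h(P(k)) = -757 + (54 - 6)/((-6)*(5 - 6)) = -757 - ⅙*48/(-1) = -757 - ⅙*(-1)*48 = -757 + 8 = -749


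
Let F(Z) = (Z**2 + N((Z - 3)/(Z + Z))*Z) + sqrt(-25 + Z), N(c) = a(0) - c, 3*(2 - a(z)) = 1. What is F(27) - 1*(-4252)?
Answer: 5014 + sqrt(2) ≈ 5015.4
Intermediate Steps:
a(z) = 5/3 (a(z) = 2 - 1/3*1 = 2 - 1/3 = 5/3)
N(c) = 5/3 - c
F(Z) = Z**2 + sqrt(-25 + Z) + Z*(5/3 - (-3 + Z)/(2*Z)) (F(Z) = (Z**2 + (5/3 - (Z - 3)/(Z + Z))*Z) + sqrt(-25 + Z) = (Z**2 + (5/3 - (-3 + Z)/(2*Z))*Z) + sqrt(-25 + Z) = (Z**2 + Z*(5/3 - (-3 + Z)/(2*Z))) + sqrt(-25 + Z) = Z**2 + sqrt(-25 + Z) + Z*(5/3 - (-3 + Z)/(2*Z)))
F(27) - 1*(-4252) = (3/2 + 27**2 + sqrt(-25 + 27) + (7/6)*27) - 1*(-4252) = (3/2 + 729 + sqrt(2) + 63/2) + 4252 = (762 + sqrt(2)) + 4252 = 5014 + sqrt(2)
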